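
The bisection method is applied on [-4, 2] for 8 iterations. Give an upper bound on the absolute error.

Bisection error bound: |error| ≤ (b-a)/2^n
|error| ≤ (2 - (-4))/2^8 = 6/2^8
|error| ≤ 0.0234375000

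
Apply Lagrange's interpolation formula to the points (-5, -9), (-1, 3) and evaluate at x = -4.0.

Lagrange interpolation formula:
P(x) = Σ yᵢ × Lᵢ(x)
where Lᵢ(x) = Π_{j≠i} (x - xⱼ)/(xᵢ - xⱼ)

L_0(-4.0) = (-4.0 - (-1))/(-5 - (-1)) = 0.750000
L_1(-4.0) = (-4.0 - (-5))/(-1 - (-5)) = 0.250000

P(-4.0) = (-9)×L_0(-4.0) + 3×L_1(-4.0)
P(-4.0) = -6.000000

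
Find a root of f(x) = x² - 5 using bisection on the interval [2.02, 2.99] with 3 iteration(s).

f(x) = x² - 5
Initial interval: [2.02, 2.99]

Iteration 1:
  c_1 = (2.020000 + 2.990000)/2 = 2.505000
  f(c_1) = f(2.505000) = 1.275025
  f(a) × f(c) < 0, new interval: [2.020000, 2.505000]
Iteration 2:
  c_2 = (2.020000 + 2.505000)/2 = 2.262500
  f(c_2) = f(2.262500) = 0.118906
  f(a) × f(c) < 0, new interval: [2.020000, 2.262500]
Iteration 3:
  c_3 = (2.020000 + 2.262500)/2 = 2.141250
  f(c_3) = f(2.141250) = -0.415048
  f(a) × f(c) ≥ 0, new interval: [2.141250, 2.262500]

After 3 iteration(s), the approximation is c_3 = 2.141250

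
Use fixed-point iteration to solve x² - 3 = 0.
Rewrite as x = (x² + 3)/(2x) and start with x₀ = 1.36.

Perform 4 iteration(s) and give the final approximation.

Equation: x² - 3 = 0
Fixed-point form: x = (x² + 3)/(2x)
x₀ = 1.36

x_1 = g(1.360000) = 1.782941
x_2 = g(1.782941) = 1.732777
x_3 = g(1.732777) = 1.732051
x_4 = g(1.732051) = 1.732051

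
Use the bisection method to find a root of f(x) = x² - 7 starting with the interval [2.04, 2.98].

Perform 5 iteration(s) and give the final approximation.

f(x) = x² - 7
Initial interval: [2.04, 2.98]

Iteration 1:
  c_1 = (2.040000 + 2.980000)/2 = 2.510000
  f(c_1) = f(2.510000) = -0.699900
  f(a) × f(c) ≥ 0, new interval: [2.510000, 2.980000]
Iteration 2:
  c_2 = (2.510000 + 2.980000)/2 = 2.745000
  f(c_2) = f(2.745000) = 0.535025
  f(a) × f(c) < 0, new interval: [2.510000, 2.745000]
Iteration 3:
  c_3 = (2.510000 + 2.745000)/2 = 2.627500
  f(c_3) = f(2.627500) = -0.096244
  f(a) × f(c) ≥ 0, new interval: [2.627500, 2.745000]
Iteration 4:
  c_4 = (2.627500 + 2.745000)/2 = 2.686250
  f(c_4) = f(2.686250) = 0.215939
  f(a) × f(c) < 0, new interval: [2.627500, 2.686250]
Iteration 5:
  c_5 = (2.627500 + 2.686250)/2 = 2.656875
  f(c_5) = f(2.656875) = 0.058985
  f(a) × f(c) < 0, new interval: [2.627500, 2.656875]

After 5 iteration(s), the approximation is c_5 = 2.656875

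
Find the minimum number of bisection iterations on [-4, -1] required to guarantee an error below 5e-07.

We need (b-a)/2^n ≤ 5e-07
(-1 - (-4))/2^n ≤ 5e-07
3/2^n ≤ 5e-07
2^n ≥ 6000000
n ≥ log₂(6000000) = 22.52
n ≥ 23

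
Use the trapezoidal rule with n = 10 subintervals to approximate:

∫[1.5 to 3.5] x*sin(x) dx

f(x) = x*sin(x)
a = 1.5, b = 3.5, n = 10
h = (b - a)/n = 0.200000

Trapezoidal rule: (h/2)[f(x₀) + 2f(x₁) + 2f(x₂) + ... + f(xₙ)]

x_0 = 1.5000, f(x_0) = 1.496242, coefficient = 1
x_1 = 1.7000, f(x_1) = 1.685830, coefficient = 2
x_2 = 1.9000, f(x_2) = 1.797970, coefficient = 2
x_3 = 2.1000, f(x_3) = 1.812740, coefficient = 2
x_4 = 2.3000, f(x_4) = 1.715122, coefficient = 2
x_5 = 2.5000, f(x_5) = 1.496180, coefficient = 2
x_6 = 2.7000, f(x_6) = 1.153926, coefficient = 2
x_7 = 2.9000, f(x_7) = 0.693823, coefficient = 2
x_8 = 3.1000, f(x_8) = 0.128900, coefficient = 2
x_9 = 3.3000, f(x_9) = -0.520561, coefficient = 2
x_10 = 3.5000, f(x_10) = -1.227741, coefficient = 1

I ≈ (0.200000/2) × 20.196362 = 2.019636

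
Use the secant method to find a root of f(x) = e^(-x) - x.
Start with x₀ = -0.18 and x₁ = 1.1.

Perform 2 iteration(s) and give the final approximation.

f(x) = e^(-x) - x
x₀ = -0.18, x₁ = 1.1

Secant formula: x_{n+1} = x_n - f(x_n)(x_n - x_{n-1})/(f(x_n) - f(x_{n-1}))

Iteration 1:
  f(-0.180000) = 1.377217
  f(1.100000) = -0.767129
  x_2 = 1.100000 - (-0.767129)×(1.100000 - (-0.180000))/(-0.767129 - 1.377217)
       = 0.642087
Iteration 2:
  f(1.100000) = -0.767129
  f(0.642087) = -0.115893
  x_3 = 0.642087 - (-0.115893)×(0.642087 - 1.100000)/(-0.115893 - (-0.767129))
       = 0.560597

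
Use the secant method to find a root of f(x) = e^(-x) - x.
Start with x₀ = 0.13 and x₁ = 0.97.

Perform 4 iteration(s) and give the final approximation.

f(x) = e^(-x) - x
x₀ = 0.13, x₁ = 0.97

Secant formula: x_{n+1} = x_n - f(x_n)(x_n - x_{n-1})/(f(x_n) - f(x_{n-1}))

Iteration 1:
  f(0.130000) = 0.748095
  f(0.970000) = -0.590917
  x_2 = 0.970000 - (-0.590917)×(0.970000 - 0.130000)/(-0.590917 - 0.748095)
       = 0.599301
Iteration 2:
  f(0.970000) = -0.590917
  f(0.599301) = -0.050106
  x_3 = 0.599301 - (-0.050106)×(0.599301 - 0.970000)/(-0.050106 - (-0.590917))
       = 0.564956
Iteration 3:
  f(0.599301) = -0.050106
  f(0.564956) = 0.003429
  x_4 = 0.564956 - 0.003429×(0.564956 - 0.599301)/(0.003429 - (-0.050106))
       = 0.567156
Iteration 4:
  f(0.564956) = 0.003429
  f(0.567156) = -0.000020
  x_5 = 0.567156 - (-0.000020)×(0.567156 - 0.564956)/(-0.000020 - 0.003429)
       = 0.567143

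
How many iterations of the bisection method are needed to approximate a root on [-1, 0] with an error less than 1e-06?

We need (b-a)/2^n ≤ 1e-06
(0 - (-1))/2^n ≤ 1e-06
1/2^n ≤ 1e-06
2^n ≥ 1000000
n ≥ log₂(1000000) = 19.93
n ≥ 20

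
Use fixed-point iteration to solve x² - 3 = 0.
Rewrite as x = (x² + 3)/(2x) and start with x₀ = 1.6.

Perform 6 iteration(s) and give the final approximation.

Equation: x² - 3 = 0
Fixed-point form: x = (x² + 3)/(2x)
x₀ = 1.6

x_1 = g(1.600000) = 1.737500
x_2 = g(1.737500) = 1.732059
x_3 = g(1.732059) = 1.732051
x_4 = g(1.732051) = 1.732051
x_5 = g(1.732051) = 1.732051
x_6 = g(1.732051) = 1.732051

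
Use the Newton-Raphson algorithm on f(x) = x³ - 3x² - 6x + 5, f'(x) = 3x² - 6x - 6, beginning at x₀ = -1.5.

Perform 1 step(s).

f(x) = x³ - 3x² - 6x + 5
f'(x) = 3x² - 6x - 6
x₀ = -1.5

Newton-Raphson formula: x_{n+1} = x_n - f(x_n)/f'(x_n)

Iteration 1:
  f(-1.500000) = 3.875000
  f'(-1.500000) = 9.750000
  x_1 = -1.500000 - 3.875000/9.750000 = -1.897436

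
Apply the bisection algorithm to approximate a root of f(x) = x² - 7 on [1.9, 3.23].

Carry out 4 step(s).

f(x) = x² - 7
Initial interval: [1.9, 3.23]

Iteration 1:
  c_1 = (1.900000 + 3.230000)/2 = 2.565000
  f(c_1) = f(2.565000) = -0.420775
  f(a) × f(c) ≥ 0, new interval: [2.565000, 3.230000]
Iteration 2:
  c_2 = (2.565000 + 3.230000)/2 = 2.897500
  f(c_2) = f(2.897500) = 1.395506
  f(a) × f(c) < 0, new interval: [2.565000, 2.897500]
Iteration 3:
  c_3 = (2.565000 + 2.897500)/2 = 2.731250
  f(c_3) = f(2.731250) = 0.459727
  f(a) × f(c) < 0, new interval: [2.565000, 2.731250]
Iteration 4:
  c_4 = (2.565000 + 2.731250)/2 = 2.648125
  f(c_4) = f(2.648125) = 0.012566
  f(a) × f(c) < 0, new interval: [2.565000, 2.648125]

After 4 iteration(s), the approximation is c_4 = 2.648125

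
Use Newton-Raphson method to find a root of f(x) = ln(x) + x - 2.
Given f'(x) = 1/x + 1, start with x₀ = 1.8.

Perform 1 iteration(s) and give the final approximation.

f(x) = ln(x) + x - 2
f'(x) = 1/x + 1
x₀ = 1.8

Newton-Raphson formula: x_{n+1} = x_n - f(x_n)/f'(x_n)

Iteration 1:
  f(1.800000) = 0.387787
  f'(1.800000) = 1.555556
  x_1 = 1.800000 - 0.387787/1.555556 = 1.550709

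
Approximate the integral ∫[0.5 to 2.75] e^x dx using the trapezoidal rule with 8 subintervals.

f(x) = e^x
a = 0.5, b = 2.75, n = 8
h = (b - a)/n = 0.281250

Trapezoidal rule: (h/2)[f(x₀) + 2f(x₁) + 2f(x₂) + ... + f(xₙ)]

x_0 = 0.5000, f(x_0) = 1.648721, coefficient = 1
x_1 = 0.7812, f(x_1) = 2.184201, coefficient = 2
x_2 = 1.0625, f(x_2) = 2.893596, coefficient = 2
x_3 = 1.3438, f(x_3) = 3.833392, coefficient = 2
x_4 = 1.6250, f(x_4) = 5.078419, coefficient = 2
x_5 = 1.9062, f(x_5) = 6.727812, coefficient = 2
x_6 = 2.1875, f(x_6) = 8.912903, coefficient = 2
x_7 = 2.4688, f(x_7) = 11.807678, coefficient = 2
x_8 = 2.7500, f(x_8) = 15.642632, coefficient = 1

I ≈ (0.281250/2) × 100.167355 = 14.086034
Exact value: 13.993911
Error: 0.092124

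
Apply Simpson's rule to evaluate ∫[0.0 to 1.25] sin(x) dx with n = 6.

f(x) = sin(x)
a = 0.0, b = 1.25, n = 6
h = (b - a)/n = 0.208333

Simpson's rule: (h/3)[f(x₀) + 4f(x₁) + 2f(x₂) + ... + f(xₙ)]

x_0 = 0.0000, f(x_0) = 0.000000, coefficient = 1
x_1 = 0.2083, f(x_1) = 0.206830, coefficient = 4
x_2 = 0.4167, f(x_2) = 0.404715, coefficient = 2
x_3 = 0.6250, f(x_3) = 0.585097, coefficient = 4
x_4 = 0.8333, f(x_4) = 0.740177, coefficient = 2
x_5 = 1.0417, f(x_5) = 0.863247, coefficient = 4
x_6 = 1.2500, f(x_6) = 0.948985, coefficient = 1

I ≈ (0.208333/3) × 9.859462 = 0.684685
Exact value: 0.684678
Error: 0.000007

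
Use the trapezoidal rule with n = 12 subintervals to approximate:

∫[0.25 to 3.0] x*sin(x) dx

f(x) = x*sin(x)
a = 0.25, b = 3.0, n = 12
h = (b - a)/n = 0.229167

Trapezoidal rule: (h/2)[f(x₀) + 2f(x₁) + 2f(x₂) + ... + f(xₙ)]

x_0 = 0.2500, f(x_0) = 0.061851, coefficient = 1
x_1 = 0.4792, f(x_1) = 0.220915, coefficient = 2
x_2 = 0.7083, f(x_2) = 0.460820, coefficient = 2
x_3 = 0.9375, f(x_3) = 0.755701, coefficient = 2
x_4 = 1.1667, f(x_4) = 1.072686, coefficient = 2
x_5 = 1.3958, f(x_5) = 1.374523, coefficient = 2
x_6 = 1.6250, f(x_6) = 1.622613, coefficient = 2
x_7 = 1.8542, f(x_7) = 1.780220, coefficient = 2
x_8 = 2.0833, f(x_8) = 1.815632, coefficient = 2
x_9 = 2.3125, f(x_9) = 1.705050, coefficient = 2
x_10 = 2.5417, f(x_10) = 1.434978, coefficient = 2
x_11 = 2.7708, f(x_11) = 1.003937, coefficient = 2
x_12 = 3.0000, f(x_12) = 0.423360, coefficient = 1

I ≈ (0.229167/2) × 26.979359 = 3.091385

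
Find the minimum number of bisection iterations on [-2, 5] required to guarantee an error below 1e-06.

We need (b-a)/2^n ≤ 1e-06
(5 - (-2))/2^n ≤ 1e-06
7/2^n ≤ 1e-06
2^n ≥ 7000000
n ≥ log₂(7000000) = 22.74
n ≥ 23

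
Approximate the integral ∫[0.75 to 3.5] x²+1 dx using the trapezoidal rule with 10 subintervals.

f(x) = x²+1
a = 0.75, b = 3.5, n = 10
h = (b - a)/n = 0.275000

Trapezoidal rule: (h/2)[f(x₀) + 2f(x₁) + 2f(x₂) + ... + f(xₙ)]

x_0 = 0.7500, f(x_0) = 1.562500, coefficient = 1
x_1 = 1.0250, f(x_1) = 2.050625, coefficient = 2
x_2 = 1.3000, f(x_2) = 2.690000, coefficient = 2
x_3 = 1.5750, f(x_3) = 3.480625, coefficient = 2
x_4 = 1.8500, f(x_4) = 4.422500, coefficient = 2
x_5 = 2.1250, f(x_5) = 5.515625, coefficient = 2
x_6 = 2.4000, f(x_6) = 6.760000, coefficient = 2
x_7 = 2.6750, f(x_7) = 8.155625, coefficient = 2
x_8 = 2.9500, f(x_8) = 9.702500, coefficient = 2
x_9 = 3.2250, f(x_9) = 11.400625, coefficient = 2
x_10 = 3.5000, f(x_10) = 13.250000, coefficient = 1

I ≈ (0.275000/2) × 123.168750 = 16.935703
Exact value: 16.901042
Error: 0.034661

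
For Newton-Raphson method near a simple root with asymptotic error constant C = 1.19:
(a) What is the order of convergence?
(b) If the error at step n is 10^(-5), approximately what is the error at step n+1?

(a) Newton-Raphson has quadratic (order 2) convergence near simple roots.
    This means |e_{n+1}| ≈ C|e_n|².

(b) With |e_n| = 10^(-5) and C = 1.19:
    |e_{n+1}| ≈ 1.19 × (10^(-5))² = 1.19 × 10^(-10)

(a) 2 (quadratic); (b) |e_{n+1}| ≈ 1.190e-10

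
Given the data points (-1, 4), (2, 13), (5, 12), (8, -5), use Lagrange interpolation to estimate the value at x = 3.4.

Lagrange interpolation formula:
P(x) = Σ yᵢ × Lᵢ(x)
where Lᵢ(x) = Π_{j≠i} (x - xⱼ)/(xᵢ - xⱼ)

L_0(3.4) = (3.4 - 2)/(-1 - 2) × (3.4 - 5)/(-1 - 5) × (3.4 - 8)/(-1 - 8) = -0.063605
L_1(3.4) = (3.4 - (-1))/(2 - (-1)) × (3.4 - 5)/(2 - 5) × (3.4 - 8)/(2 - 8) = 0.599704
L_2(3.4) = (3.4 - (-1))/(5 - (-1)) × (3.4 - 2)/(5 - 2) × (3.4 - 8)/(5 - 8) = 0.524741
L_3(3.4) = (3.4 - (-1))/(8 - (-1)) × (3.4 - 2)/(8 - 2) × (3.4 - 5)/(8 - 5) = -0.060840

P(3.4) = 4×L_0(3.4) + 13×L_1(3.4) + 12×L_2(3.4) + (-5)×L_3(3.4)
P(3.4) = 14.142815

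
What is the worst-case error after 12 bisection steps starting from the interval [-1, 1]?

Bisection error bound: |error| ≤ (b-a)/2^n
|error| ≤ (1 - (-1))/2^12 = 2/2^12
|error| ≤ 0.0004882812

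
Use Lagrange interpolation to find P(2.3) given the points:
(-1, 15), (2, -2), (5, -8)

Lagrange interpolation formula:
P(x) = Σ yᵢ × Lᵢ(x)
where Lᵢ(x) = Π_{j≠i} (x - xⱼ)/(xᵢ - xⱼ)

L_0(2.3) = (2.3 - 2)/(-1 - 2) × (2.3 - 5)/(-1 - 5) = -0.045000
L_1(2.3) = (2.3 - (-1))/(2 - (-1)) × (2.3 - 5)/(2 - 5) = 0.990000
L_2(2.3) = (2.3 - (-1))/(5 - (-1)) × (2.3 - 2)/(5 - 2) = 0.055000

P(2.3) = 15×L_0(2.3) + (-2)×L_1(2.3) + (-8)×L_2(2.3)
P(2.3) = -3.095000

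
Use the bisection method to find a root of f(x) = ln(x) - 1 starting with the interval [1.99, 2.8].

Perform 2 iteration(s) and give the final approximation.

f(x) = ln(x) - 1
Initial interval: [1.99, 2.8]

Iteration 1:
  c_1 = (1.990000 + 2.800000)/2 = 2.395000
  f(c_1) = f(2.395000) = -0.126617
  f(a) × f(c) ≥ 0, new interval: [2.395000, 2.800000]
Iteration 2:
  c_2 = (2.395000 + 2.800000)/2 = 2.597500
  f(c_2) = f(2.597500) = -0.045451
  f(a) × f(c) ≥ 0, new interval: [2.597500, 2.800000]

After 2 iteration(s), the approximation is c_2 = 2.597500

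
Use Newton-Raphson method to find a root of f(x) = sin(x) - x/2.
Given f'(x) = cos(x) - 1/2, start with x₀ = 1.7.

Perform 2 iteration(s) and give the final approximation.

f(x) = sin(x) - x/2
f'(x) = cos(x) - 1/2
x₀ = 1.7

Newton-Raphson formula: x_{n+1} = x_n - f(x_n)/f'(x_n)

Iteration 1:
  f(1.700000) = 0.141665
  f'(1.700000) = -0.628844
  x_1 = 1.700000 - 0.141665/(-0.628844) = 1.925278
Iteration 2:
  f(1.925278) = -0.024812
  f'(1.925278) = -0.847104
  x_2 = 1.925278 - (-0.024812)/(-0.847104) = 1.895987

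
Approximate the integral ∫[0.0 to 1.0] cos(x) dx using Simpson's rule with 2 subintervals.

f(x) = cos(x)
a = 0.0, b = 1.0, n = 2
h = (b - a)/n = 0.500000

Simpson's rule: (h/3)[f(x₀) + 4f(x₁) + 2f(x₂) + ... + f(xₙ)]

x_0 = 0.0000, f(x_0) = 1.000000, coefficient = 1
x_1 = 0.5000, f(x_1) = 0.877583, coefficient = 4
x_2 = 1.0000, f(x_2) = 0.540302, coefficient = 1

I ≈ (0.500000/3) × 5.050633 = 0.841772
Exact value: 0.841471
Error: 0.000301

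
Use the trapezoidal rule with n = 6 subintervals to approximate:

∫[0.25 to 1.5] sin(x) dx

f(x) = sin(x)
a = 0.25, b = 1.5, n = 6
h = (b - a)/n = 0.208333

Trapezoidal rule: (h/2)[f(x₀) + 2f(x₁) + 2f(x₂) + ... + f(xₙ)]

x_0 = 0.2500, f(x_0) = 0.247404, coefficient = 1
x_1 = 0.4583, f(x_1) = 0.442454, coefficient = 2
x_2 = 0.6667, f(x_2) = 0.618370, coefficient = 2
x_3 = 0.8750, f(x_3) = 0.767544, coefficient = 2
x_4 = 1.0833, f(x_4) = 0.883524, coefficient = 2
x_5 = 1.2917, f(x_5) = 0.961296, coefficient = 2
x_6 = 1.5000, f(x_6) = 0.997495, coefficient = 1

I ≈ (0.208333/2) × 8.591273 = 0.894924
Exact value: 0.898175
Error: 0.003251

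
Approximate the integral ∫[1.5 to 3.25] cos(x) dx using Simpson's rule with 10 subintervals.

f(x) = cos(x)
a = 1.5, b = 3.25, n = 10
h = (b - a)/n = 0.175000

Simpson's rule: (h/3)[f(x₀) + 4f(x₁) + 2f(x₂) + ... + f(xₙ)]

x_0 = 1.5000, f(x_0) = 0.070737, coefficient = 1
x_1 = 1.6750, f(x_1) = -0.104015, coefficient = 4
x_2 = 1.8500, f(x_2) = -0.275590, coefficient = 2
x_3 = 2.0250, f(x_3) = -0.438747, coefficient = 4
x_4 = 2.2000, f(x_4) = -0.588501, coefficient = 2
x_5 = 2.3750, f(x_5) = -0.720278, coefficient = 4
x_6 = 2.5500, f(x_6) = -0.830054, coefficient = 2
x_7 = 2.7250, f(x_7) = -0.914473, coefficient = 4
x_8 = 2.9000, f(x_8) = -0.970958, coefficient = 2
x_9 = 3.0750, f(x_9) = -0.997784, coefficient = 4
x_10 = 3.2500, f(x_10) = -0.994130, coefficient = 1

I ≈ (0.175000/3) × -18.954787 = -1.105696
Exact value: -1.105690
Error: 0.000006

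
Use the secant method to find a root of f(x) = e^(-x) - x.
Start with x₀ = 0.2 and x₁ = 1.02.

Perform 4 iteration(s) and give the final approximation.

f(x) = e^(-x) - x
x₀ = 0.2, x₁ = 1.02

Secant formula: x_{n+1} = x_n - f(x_n)(x_n - x_{n-1})/(f(x_n) - f(x_{n-1}))

Iteration 1:
  f(0.200000) = 0.618731
  f(1.020000) = -0.659405
  x_2 = 1.020000 - (-0.659405)×(1.020000 - 0.200000)/(-0.659405 - 0.618731)
       = 0.596953
Iteration 2:
  f(1.020000) = -0.659405
  f(0.596953) = -0.046466
  x_3 = 0.596953 - (-0.046466)×(0.596953 - 1.020000)/(-0.046466 - (-0.659405))
       = 0.564882
Iteration 3:
  f(0.596953) = -0.046466
  f(0.564882) = 0.003545
  x_4 = 0.564882 - 0.003545×(0.564882 - 0.596953)/(0.003545 - (-0.046466))
       = 0.567155
Iteration 4:
  f(0.564882) = 0.003545
  f(0.567155) = -0.000019
  x_5 = 0.567155 - (-0.000019)×(0.567155 - 0.564882)/(-0.000019 - 0.003545)
       = 0.567143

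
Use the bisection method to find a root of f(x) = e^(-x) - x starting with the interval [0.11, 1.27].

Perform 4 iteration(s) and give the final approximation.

f(x) = e^(-x) - x
Initial interval: [0.11, 1.27]

Iteration 1:
  c_1 = (0.110000 + 1.270000)/2 = 0.690000
  f(c_1) = f(0.690000) = -0.188424
  f(a) × f(c) < 0, new interval: [0.110000, 0.690000]
Iteration 2:
  c_2 = (0.110000 + 0.690000)/2 = 0.400000
  f(c_2) = f(0.400000) = 0.270320
  f(a) × f(c) ≥ 0, new interval: [0.400000, 0.690000]
Iteration 3:
  c_3 = (0.400000 + 0.690000)/2 = 0.545000
  f(c_3) = f(0.545000) = 0.034842
  f(a) × f(c) ≥ 0, new interval: [0.545000, 0.690000]
Iteration 4:
  c_4 = (0.545000 + 0.690000)/2 = 0.617500
  f(c_4) = f(0.617500) = -0.078209
  f(a) × f(c) < 0, new interval: [0.545000, 0.617500]

After 4 iteration(s), the approximation is c_4 = 0.617500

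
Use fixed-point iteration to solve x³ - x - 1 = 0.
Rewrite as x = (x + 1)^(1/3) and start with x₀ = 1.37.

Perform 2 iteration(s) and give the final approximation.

Equation: x³ - x - 1 = 0
Fixed-point form: x = (x + 1)^(1/3)
x₀ = 1.37

x_1 = g(1.370000) = 1.333264
x_2 = g(1.333264) = 1.326339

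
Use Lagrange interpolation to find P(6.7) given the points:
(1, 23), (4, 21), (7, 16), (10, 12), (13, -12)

Lagrange interpolation formula:
P(x) = Σ yᵢ × Lᵢ(x)
where Lᵢ(x) = Π_{j≠i} (x - xⱼ)/(xᵢ - xⱼ)

L_0(6.7) = (6.7 - 4)/(1 - 4) × (6.7 - 7)/(1 - 7) × (6.7 - 10)/(1 - 10) × (6.7 - 13)/(1 - 13) = -0.008662
L_1(6.7) = (6.7 - 1)/(4 - 1) × (6.7 - 7)/(4 - 7) × (6.7 - 10)/(4 - 10) × (6.7 - 13)/(4 - 13) = 0.073150
L_2(6.7) = (6.7 - 1)/(7 - 1) × (6.7 - 4)/(7 - 4) × (6.7 - 10)/(7 - 10) × (6.7 - 13)/(7 - 13) = 0.987525
L_3(6.7) = (6.7 - 1)/(10 - 1) × (6.7 - 4)/(10 - 4) × (6.7 - 7)/(10 - 7) × (6.7 - 13)/(10 - 13) = -0.059850
L_4(6.7) = (6.7 - 1)/(13 - 1) × (6.7 - 4)/(13 - 4) × (6.7 - 7)/(13 - 7) × (6.7 - 10)/(13 - 10) = 0.007837

P(6.7) = 23×L_0(6.7) + 21×L_1(6.7) + 16×L_2(6.7) + 12×L_3(6.7) + (-12)×L_4(6.7)
P(6.7) = 16.325063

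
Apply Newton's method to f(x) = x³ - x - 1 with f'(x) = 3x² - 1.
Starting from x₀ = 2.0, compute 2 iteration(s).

f(x) = x³ - x - 1
f'(x) = 3x² - 1
x₀ = 2.0

Newton-Raphson formula: x_{n+1} = x_n - f(x_n)/f'(x_n)

Iteration 1:
  f(2.000000) = 5.000000
  f'(2.000000) = 11.000000
  x_1 = 2.000000 - 5.000000/11.000000 = 1.545455
Iteration 2:
  f(1.545455) = 1.145755
  f'(1.545455) = 6.165289
  x_2 = 1.545455 - 1.145755/6.165289 = 1.359615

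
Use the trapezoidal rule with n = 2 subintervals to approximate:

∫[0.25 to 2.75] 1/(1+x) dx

f(x) = 1/(1+x)
a = 0.25, b = 2.75, n = 2
h = (b - a)/n = 1.250000

Trapezoidal rule: (h/2)[f(x₀) + 2f(x₁) + 2f(x₂) + ... + f(xₙ)]

x_0 = 0.2500, f(x_0) = 0.800000, coefficient = 1
x_1 = 1.5000, f(x_1) = 0.400000, coefficient = 2
x_2 = 2.7500, f(x_2) = 0.266667, coefficient = 1

I ≈ (1.250000/2) × 1.866667 = 1.166667
Exact value: 1.098612
Error: 0.068054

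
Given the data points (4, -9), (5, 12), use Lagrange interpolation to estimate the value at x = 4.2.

Lagrange interpolation formula:
P(x) = Σ yᵢ × Lᵢ(x)
where Lᵢ(x) = Π_{j≠i} (x - xⱼ)/(xᵢ - xⱼ)

L_0(4.2) = (4.2 - 5)/(4 - 5) = 0.800000
L_1(4.2) = (4.2 - 4)/(5 - 4) = 0.200000

P(4.2) = (-9)×L_0(4.2) + 12×L_1(4.2)
P(4.2) = -4.800000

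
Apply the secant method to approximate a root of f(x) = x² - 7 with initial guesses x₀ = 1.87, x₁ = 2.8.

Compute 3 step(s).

f(x) = x² - 7
x₀ = 1.87, x₁ = 2.8

Secant formula: x_{n+1} = x_n - f(x_n)(x_n - x_{n-1})/(f(x_n) - f(x_{n-1}))

Iteration 1:
  f(1.870000) = -3.503100
  f(2.800000) = 0.840000
  x_2 = 2.800000 - 0.840000×(2.800000 - 1.870000)/(0.840000 - (-3.503100))
       = 2.620128
Iteration 2:
  f(2.800000) = 0.840000
  f(2.620128) = -0.134927
  x_3 = 2.620128 - (-0.134927)×(2.620128 - 2.800000)/(-0.134927 - 0.840000)
       = 2.645022
Iteration 3:
  f(2.620128) = -0.134927
  f(2.645022) = -0.003858
  x_4 = 2.645022 - (-0.003858)×(2.645022 - 2.620128)/(-0.003858 - (-0.134927))
       = 2.645755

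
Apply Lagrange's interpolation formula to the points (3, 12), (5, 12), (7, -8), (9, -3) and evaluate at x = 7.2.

Lagrange interpolation formula:
P(x) = Σ yᵢ × Lᵢ(x)
where Lᵢ(x) = Π_{j≠i} (x - xⱼ)/(xᵢ - xⱼ)

L_0(7.2) = (7.2 - 5)/(3 - 5) × (7.2 - 7)/(3 - 7) × (7.2 - 9)/(3 - 9) = 0.016500
L_1(7.2) = (7.2 - 3)/(5 - 3) × (7.2 - 7)/(5 - 7) × (7.2 - 9)/(5 - 9) = -0.094500
L_2(7.2) = (7.2 - 3)/(7 - 3) × (7.2 - 5)/(7 - 5) × (7.2 - 9)/(7 - 9) = 1.039500
L_3(7.2) = (7.2 - 3)/(9 - 3) × (7.2 - 5)/(9 - 5) × (7.2 - 7)/(9 - 7) = 0.038500

P(7.2) = 12×L_0(7.2) + 12×L_1(7.2) + (-8)×L_2(7.2) + (-3)×L_3(7.2)
P(7.2) = -9.367500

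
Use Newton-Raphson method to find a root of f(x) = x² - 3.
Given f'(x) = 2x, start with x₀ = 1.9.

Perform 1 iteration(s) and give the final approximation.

f(x) = x² - 3
f'(x) = 2x
x₀ = 1.9

Newton-Raphson formula: x_{n+1} = x_n - f(x_n)/f'(x_n)

Iteration 1:
  f(1.900000) = 0.610000
  f'(1.900000) = 3.800000
  x_1 = 1.900000 - 0.610000/3.800000 = 1.739474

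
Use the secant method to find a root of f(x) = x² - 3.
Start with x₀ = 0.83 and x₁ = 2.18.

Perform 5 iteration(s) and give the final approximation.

f(x) = x² - 3
x₀ = 0.83, x₁ = 2.18

Secant formula: x_{n+1} = x_n - f(x_n)(x_n - x_{n-1})/(f(x_n) - f(x_{n-1}))

Iteration 1:
  f(0.830000) = -2.311100
  f(2.180000) = 1.752400
  x_2 = 2.180000 - 1.752400×(2.180000 - 0.830000)/(1.752400 - (-2.311100))
       = 1.597807
Iteration 2:
  f(2.180000) = 1.752400
  f(1.597807) = -0.447012
  x_3 = 1.597807 - (-0.447012)×(1.597807 - 2.180000)/(-0.447012 - 1.752400)
       = 1.716133
Iteration 3:
  f(1.597807) = -0.447012
  f(1.716133) = -0.054887
  x_4 = 1.716133 - (-0.054887)×(1.716133 - 1.597807)/(-0.054887 - (-0.447012))
       = 1.732696
Iteration 4:
  f(1.716133) = -0.054887
  f(1.732696) = 0.002234
  x_5 = 1.732696 - 0.002234×(1.732696 - 1.716133)/(0.002234 - (-0.054887))
       = 1.732048
Iteration 5:
  f(1.732696) = 0.002234
  f(1.732048) = -0.000010
  x_6 = 1.732048 - (-0.000010)×(1.732048 - 1.732696)/(-0.000010 - 0.002234)
       = 1.732051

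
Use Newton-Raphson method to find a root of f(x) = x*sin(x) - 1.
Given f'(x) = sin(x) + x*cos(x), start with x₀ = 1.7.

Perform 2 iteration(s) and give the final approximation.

f(x) = x*sin(x) - 1
f'(x) = sin(x) + x*cos(x)
x₀ = 1.7

Newton-Raphson formula: x_{n+1} = x_n - f(x_n)/f'(x_n)

Iteration 1:
  f(1.700000) = 0.685830
  f'(1.700000) = 0.772629
  x_1 = 1.700000 - 0.685830/0.772629 = 0.812342
Iteration 2:
  f(0.812342) = -0.410320
  f'(0.812342) = 1.284629
  x_2 = 0.812342 - (-0.410320)/1.284629 = 1.131750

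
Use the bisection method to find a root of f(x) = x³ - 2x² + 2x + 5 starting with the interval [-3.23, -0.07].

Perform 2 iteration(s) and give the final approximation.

f(x) = x³ - 2x² + 2x + 5
Initial interval: [-3.23, -0.07]

Iteration 1:
  c_1 = (-3.230000 + (-0.070000))/2 = -1.650000
  f(c_1) = f(-1.650000) = -8.237125
  f(a) × f(c) ≥ 0, new interval: [-1.650000, -0.070000]
Iteration 2:
  c_2 = (-1.650000 + (-0.070000))/2 = -0.860000
  f(c_2) = f(-0.860000) = 1.164744
  f(a) × f(c) < 0, new interval: [-1.650000, -0.860000]

After 2 iteration(s), the approximation is c_2 = -0.860000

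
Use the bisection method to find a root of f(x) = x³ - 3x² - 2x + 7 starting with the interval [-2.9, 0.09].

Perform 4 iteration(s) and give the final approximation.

f(x) = x³ - 3x² - 2x + 7
Initial interval: [-2.9, 0.09]

Iteration 1:
  c_1 = (-2.900000 + 0.090000)/2 = -1.405000
  f(c_1) = f(-1.405000) = 1.114420
  f(a) × f(c) < 0, new interval: [-2.900000, -1.405000]
Iteration 2:
  c_2 = (-2.900000 + (-1.405000))/2 = -2.152500
  f(c_2) = f(-2.152500) = -12.567853
  f(a) × f(c) ≥ 0, new interval: [-2.152500, -1.405000]
Iteration 3:
  c_3 = (-2.152500 + (-1.405000))/2 = -1.778750
  f(c_3) = f(-1.778750) = -4.562234
  f(a) × f(c) ≥ 0, new interval: [-1.778750, -1.405000]
Iteration 4:
  c_4 = (-1.778750 + (-1.405000))/2 = -1.591875
  f(c_4) = f(-1.591875) = -1.452364
  f(a) × f(c) ≥ 0, new interval: [-1.591875, -1.405000]

After 4 iteration(s), the approximation is c_4 = -1.591875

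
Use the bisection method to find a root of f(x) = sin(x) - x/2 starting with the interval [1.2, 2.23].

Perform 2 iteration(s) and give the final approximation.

f(x) = sin(x) - x/2
Initial interval: [1.2, 2.23]

Iteration 1:
  c_1 = (1.200000 + 2.230000)/2 = 1.715000
  f(c_1) = f(1.715000) = 0.132121
  f(a) × f(c) ≥ 0, new interval: [1.715000, 2.230000]
Iteration 2:
  c_2 = (1.715000 + 2.230000)/2 = 1.972500
  f(c_2) = f(1.972500) = -0.065854
  f(a) × f(c) < 0, new interval: [1.715000, 1.972500]

After 2 iteration(s), the approximation is c_2 = 1.972500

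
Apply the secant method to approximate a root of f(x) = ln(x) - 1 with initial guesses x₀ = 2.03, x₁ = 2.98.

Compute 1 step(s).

f(x) = ln(x) - 1
x₀ = 2.03, x₁ = 2.98

Secant formula: x_{n+1} = x_n - f(x_n)(x_n - x_{n-1})/(f(x_n) - f(x_{n-1}))

Iteration 1:
  f(2.030000) = -0.291964
  f(2.980000) = 0.091923
  x_2 = 2.980000 - 0.091923×(2.980000 - 2.030000)/(0.091923 - (-0.291964))
       = 2.752519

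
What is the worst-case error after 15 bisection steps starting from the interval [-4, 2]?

Bisection error bound: |error| ≤ (b-a)/2^n
|error| ≤ (2 - (-4))/2^15 = 6/2^15
|error| ≤ 0.0001831055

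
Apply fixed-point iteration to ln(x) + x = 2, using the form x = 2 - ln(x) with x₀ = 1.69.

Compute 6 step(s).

Equation: ln(x) + x = 2
Fixed-point form: x = 2 - ln(x)
x₀ = 1.69

x_1 = g(1.690000) = 1.475271
x_2 = g(1.475271) = 1.611158
x_3 = g(1.611158) = 1.523047
x_4 = g(1.523047) = 1.579287
x_5 = g(1.579287) = 1.543026
x_6 = g(1.543026) = 1.566254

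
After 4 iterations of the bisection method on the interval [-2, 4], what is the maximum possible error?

Bisection error bound: |error| ≤ (b-a)/2^n
|error| ≤ (4 - (-2))/2^4 = 6/2^4
|error| ≤ 0.3750000000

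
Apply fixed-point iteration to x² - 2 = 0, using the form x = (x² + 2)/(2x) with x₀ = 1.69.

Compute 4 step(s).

Equation: x² - 2 = 0
Fixed-point form: x = (x² + 2)/(2x)
x₀ = 1.69

x_1 = g(1.690000) = 1.436716
x_2 = g(1.436716) = 1.414390
x_3 = g(1.414390) = 1.414214
x_4 = g(1.414214) = 1.414214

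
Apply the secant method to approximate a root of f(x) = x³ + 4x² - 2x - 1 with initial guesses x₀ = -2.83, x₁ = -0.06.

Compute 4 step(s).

f(x) = x³ + 4x² - 2x - 1
x₀ = -2.83, x₁ = -0.06

Secant formula: x_{n+1} = x_n - f(x_n)(x_n - x_{n-1})/(f(x_n) - f(x_{n-1}))

Iteration 1:
  f(-2.830000) = 14.030413
  f(-0.060000) = -0.865816
  x_2 = -0.060000 - (-0.865816)×(-0.060000 - (-2.830000))/(-0.865816 - 14.030413)
       = -0.221001
Iteration 2:
  f(-0.060000) = -0.865816
  f(-0.221001) = -0.373426
  x_3 = -0.221001 - (-0.373426)×(-0.221001 - (-0.060000))/(-0.373426 - (-0.865816))
       = -0.343103
Iteration 3:
  f(-0.221001) = -0.373426
  f(-0.343103) = 0.116696
  x_4 = -0.343103 - 0.116696×(-0.343103 - (-0.221001))/(0.116696 - (-0.373426))
       = -0.314031
Iteration 4:
  f(-0.343103) = 0.116696
  f(-0.314031) = -0.008443
  x_5 = -0.314031 - (-0.008443)×(-0.314031 - (-0.343103))/(-0.008443 - 0.116696)
       = -0.315993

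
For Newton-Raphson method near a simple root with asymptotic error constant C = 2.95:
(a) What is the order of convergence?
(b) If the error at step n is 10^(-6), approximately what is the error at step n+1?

(a) Newton-Raphson has quadratic (order 2) convergence near simple roots.
    This means |e_{n+1}| ≈ C|e_n|².

(b) With |e_n| = 10^(-6) and C = 2.95:
    |e_{n+1}| ≈ 2.95 × (10^(-6))² = 2.95 × 10^(-12)

(a) 2 (quadratic); (b) |e_{n+1}| ≈ 2.950e-12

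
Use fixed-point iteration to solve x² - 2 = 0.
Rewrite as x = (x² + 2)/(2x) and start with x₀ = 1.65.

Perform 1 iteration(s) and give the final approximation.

Equation: x² - 2 = 0
Fixed-point form: x = (x² + 2)/(2x)
x₀ = 1.65

x_1 = g(1.650000) = 1.431061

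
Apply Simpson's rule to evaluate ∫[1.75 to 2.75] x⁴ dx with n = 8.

f(x) = x⁴
a = 1.75, b = 2.75, n = 8
h = (b - a)/n = 0.125000

Simpson's rule: (h/3)[f(x₀) + 4f(x₁) + 2f(x₂) + ... + f(xₙ)]

x_0 = 1.7500, f(x_0) = 9.378906, coefficient = 1
x_1 = 1.8750, f(x_1) = 12.359619, coefficient = 4
x_2 = 2.0000, f(x_2) = 16.000000, coefficient = 2
x_3 = 2.1250, f(x_3) = 20.390869, coefficient = 4
x_4 = 2.2500, f(x_4) = 25.628906, coefficient = 2
x_5 = 2.3750, f(x_5) = 31.816650, coefficient = 4
x_6 = 2.5000, f(x_6) = 39.062500, coefficient = 2
x_7 = 2.6250, f(x_7) = 47.480713, coefficient = 4
x_8 = 2.7500, f(x_8) = 57.191406, coefficient = 1

I ≈ (0.125000/3) × 676.144531 = 28.172689
Exact value: 28.172656
Error: 0.000033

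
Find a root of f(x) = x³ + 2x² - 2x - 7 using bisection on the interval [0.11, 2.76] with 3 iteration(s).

f(x) = x³ + 2x² - 2x - 7
Initial interval: [0.11, 2.76]

Iteration 1:
  c_1 = (0.110000 + 2.760000)/2 = 1.435000
  f(c_1) = f(1.435000) = -2.796562
  f(a) × f(c) ≥ 0, new interval: [1.435000, 2.760000]
Iteration 2:
  c_2 = (1.435000 + 2.760000)/2 = 2.097500
  f(c_2) = f(2.097500) = 6.831977
  f(a) × f(c) < 0, new interval: [1.435000, 2.097500]
Iteration 3:
  c_3 = (1.435000 + 2.097500)/2 = 1.766250
  f(c_3) = f(1.766250) = 1.216841
  f(a) × f(c) < 0, new interval: [1.435000, 1.766250]

After 3 iteration(s), the approximation is c_3 = 1.766250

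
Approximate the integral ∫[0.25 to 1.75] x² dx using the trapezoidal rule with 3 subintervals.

f(x) = x²
a = 0.25, b = 1.75, n = 3
h = (b - a)/n = 0.500000

Trapezoidal rule: (h/2)[f(x₀) + 2f(x₁) + 2f(x₂) + ... + f(xₙ)]

x_0 = 0.2500, f(x_0) = 0.062500, coefficient = 1
x_1 = 0.7500, f(x_1) = 0.562500, coefficient = 2
x_2 = 1.2500, f(x_2) = 1.562500, coefficient = 2
x_3 = 1.7500, f(x_3) = 3.062500, coefficient = 1

I ≈ (0.500000/2) × 7.375000 = 1.843750
Exact value: 1.781250
Error: 0.062500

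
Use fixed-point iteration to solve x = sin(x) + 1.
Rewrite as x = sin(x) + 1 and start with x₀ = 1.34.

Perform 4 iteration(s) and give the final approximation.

Equation: x = sin(x) + 1
Fixed-point form: x = sin(x) + 1
x₀ = 1.34

x_1 = g(1.340000) = 1.973485
x_2 = g(1.973485) = 1.920011
x_3 = g(1.920011) = 1.939642
x_4 = g(1.939642) = 1.932744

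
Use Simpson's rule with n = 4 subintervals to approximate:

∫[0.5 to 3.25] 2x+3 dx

f(x) = 2x+3
a = 0.5, b = 3.25, n = 4
h = (b - a)/n = 0.687500

Simpson's rule: (h/3)[f(x₀) + 4f(x₁) + 2f(x₂) + ... + f(xₙ)]

x_0 = 0.5000, f(x_0) = 4.000000, coefficient = 1
x_1 = 1.1875, f(x_1) = 5.375000, coefficient = 4
x_2 = 1.8750, f(x_2) = 6.750000, coefficient = 2
x_3 = 2.5625, f(x_3) = 8.125000, coefficient = 4
x_4 = 3.2500, f(x_4) = 9.500000, coefficient = 1

I ≈ (0.687500/3) × 81.000000 = 18.562500
Exact value: 18.562500
Error: 0.000000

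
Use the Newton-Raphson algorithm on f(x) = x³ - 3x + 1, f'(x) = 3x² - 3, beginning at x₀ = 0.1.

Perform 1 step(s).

f(x) = x³ - 3x + 1
f'(x) = 3x² - 3
x₀ = 0.1

Newton-Raphson formula: x_{n+1} = x_n - f(x_n)/f'(x_n)

Iteration 1:
  f(0.100000) = 0.701000
  f'(0.100000) = -2.970000
  x_1 = 0.100000 - 0.701000/(-2.970000) = 0.336027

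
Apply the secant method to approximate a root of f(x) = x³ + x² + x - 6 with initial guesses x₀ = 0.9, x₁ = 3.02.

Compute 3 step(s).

f(x) = x³ + x² + x - 6
x₀ = 0.9, x₁ = 3.02

Secant formula: x_{n+1} = x_n - f(x_n)(x_n - x_{n-1})/(f(x_n) - f(x_{n-1}))

Iteration 1:
  f(0.900000) = -3.561000
  f(3.020000) = 33.684008
  x_2 = 3.020000 - 33.684008×(3.020000 - 0.900000)/(33.684008 - (-3.561000))
       = 1.102693
Iteration 2:
  f(3.020000) = 33.684008
  f(1.102693) = -2.340572
  x_3 = 1.102693 - (-2.340572)×(1.102693 - 3.020000)/(-2.340572 - 33.684008)
       = 1.227264
Iteration 3:
  f(1.102693) = -2.340572
  f(1.227264) = -1.418084
  x_4 = 1.227264 - (-1.418084)×(1.227264 - 1.102693)/(-1.418084 - (-2.340572))
       = 1.418758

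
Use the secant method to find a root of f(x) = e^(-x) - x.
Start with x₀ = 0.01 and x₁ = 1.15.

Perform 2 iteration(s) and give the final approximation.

f(x) = e^(-x) - x
x₀ = 0.01, x₁ = 1.15

Secant formula: x_{n+1} = x_n - f(x_n)(x_n - x_{n-1})/(f(x_n) - f(x_{n-1}))

Iteration 1:
  f(0.010000) = 0.980050
  f(1.150000) = -0.833363
  x_2 = 1.150000 - (-0.833363)×(1.150000 - 0.010000)/(-0.833363 - 0.980050)
       = 0.626107
Iteration 2:
  f(1.150000) = -0.833363
  f(0.626107) = -0.091438
  x_3 = 0.626107 - (-0.091438)×(0.626107 - 1.150000)/(-0.091438 - (-0.833363))
       = 0.561540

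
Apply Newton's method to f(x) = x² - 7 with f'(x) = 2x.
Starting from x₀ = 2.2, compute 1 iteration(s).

f(x) = x² - 7
f'(x) = 2x
x₀ = 2.2

Newton-Raphson formula: x_{n+1} = x_n - f(x_n)/f'(x_n)

Iteration 1:
  f(2.200000) = -2.160000
  f'(2.200000) = 4.400000
  x_1 = 2.200000 - (-2.160000)/4.400000 = 2.690909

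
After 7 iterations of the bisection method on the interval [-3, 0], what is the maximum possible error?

Bisection error bound: |error| ≤ (b-a)/2^n
|error| ≤ (0 - (-3))/2^7 = 3/2^7
|error| ≤ 0.0234375000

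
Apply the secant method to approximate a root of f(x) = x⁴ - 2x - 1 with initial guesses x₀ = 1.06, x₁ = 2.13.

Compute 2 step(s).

f(x) = x⁴ - 2x - 1
x₀ = 1.06, x₁ = 2.13

Secant formula: x_{n+1} = x_n - f(x_n)(x_n - x_{n-1})/(f(x_n) - f(x_{n-1}))

Iteration 1:
  f(1.060000) = -1.857523
  f(2.130000) = 15.323462
  x_2 = 2.130000 - 15.323462×(2.130000 - 1.060000)/(15.323462 - (-1.857523))
       = 1.175683
Iteration 2:
  f(2.130000) = 15.323462
  f(1.175683) = -1.440804
  x_3 = 1.175683 - (-1.440804)×(1.175683 - 2.130000)/(-1.440804 - 15.323462)
       = 1.257702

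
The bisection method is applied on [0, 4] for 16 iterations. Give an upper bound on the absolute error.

Bisection error bound: |error| ≤ (b-a)/2^n
|error| ≤ (4 - 0)/2^16 = 4/2^16
|error| ≤ 0.0000610352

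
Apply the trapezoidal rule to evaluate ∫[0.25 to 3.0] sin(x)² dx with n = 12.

f(x) = sin(x)²
a = 0.25, b = 3.0, n = 12
h = (b - a)/n = 0.229167

Trapezoidal rule: (h/2)[f(x₀) + 2f(x₁) + 2f(x₂) + ... + f(xₙ)]

x_0 = 0.2500, f(x_0) = 0.061209, coefficient = 1
x_1 = 0.4792, f(x_1) = 0.212558, coefficient = 2
x_2 = 0.7083, f(x_2) = 0.423240, coefficient = 2
x_3 = 0.9375, f(x_3) = 0.649767, coefficient = 2
x_4 = 1.1667, f(x_4) = 0.845379, coefficient = 2
x_5 = 1.3958, f(x_5) = 0.969699, coefficient = 2
x_6 = 1.6250, f(x_6) = 0.997065, coefficient = 2
x_7 = 1.8542, f(x_7) = 0.921828, coefficient = 2
x_8 = 2.0833, f(x_8) = 0.759518, coefficient = 2
x_9 = 2.3125, f(x_9) = 0.543639, coefficient = 2
x_10 = 2.5417, f(x_10) = 0.318752, coefficient = 2
x_11 = 2.7708, f(x_11) = 0.131278, coefficient = 2
x_12 = 3.0000, f(x_12) = 0.019915, coefficient = 1

I ≈ (0.229167/2) × 13.626568 = 1.561378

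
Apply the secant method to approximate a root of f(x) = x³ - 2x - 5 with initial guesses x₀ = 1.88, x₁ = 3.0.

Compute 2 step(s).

f(x) = x³ - 2x - 5
x₀ = 1.88, x₁ = 3.0

Secant formula: x_{n+1} = x_n - f(x_n)(x_n - x_{n-1})/(f(x_n) - f(x_{n-1}))

Iteration 1:
  f(1.880000) = -2.115328
  f(3.000000) = 16.000000
  x_2 = 3.000000 - 16.000000×(3.000000 - 1.880000)/(16.000000 - (-2.115328))
       = 2.010782
Iteration 2:
  f(3.000000) = 16.000000
  f(2.010782) = -0.891476
  x_3 = 2.010782 - (-0.891476)×(2.010782 - 3.000000)/(-0.891476 - 16.000000)
       = 2.062990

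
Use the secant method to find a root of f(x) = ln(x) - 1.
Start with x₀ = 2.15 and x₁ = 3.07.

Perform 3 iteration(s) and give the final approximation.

f(x) = ln(x) - 1
x₀ = 2.15, x₁ = 3.07

Secant formula: x_{n+1} = x_n - f(x_n)(x_n - x_{n-1})/(f(x_n) - f(x_{n-1}))

Iteration 1:
  f(2.150000) = -0.234532
  f(3.070000) = 0.121678
  x_2 = 3.070000 - 0.121678×(3.070000 - 2.150000)/(0.121678 - (-0.234532))
       = 2.755738
Iteration 2:
  f(3.070000) = 0.121678
  f(2.755738) = 0.013685
  x_3 = 2.755738 - 0.013685×(2.755738 - 3.070000)/(0.013685 - 0.121678)
       = 2.715913
Iteration 3:
  f(2.755738) = 0.013685
  f(2.715913) = -0.000872
  x_4 = 2.715913 - (-0.000872)×(2.715913 - 2.755738)/(-0.000872 - 0.013685)
       = 2.718298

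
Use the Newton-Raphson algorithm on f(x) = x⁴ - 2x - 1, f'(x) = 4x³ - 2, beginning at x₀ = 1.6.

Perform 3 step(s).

f(x) = x⁴ - 2x - 1
f'(x) = 4x³ - 2
x₀ = 1.6

Newton-Raphson formula: x_{n+1} = x_n - f(x_n)/f'(x_n)

Iteration 1:
  f(1.600000) = 2.353600
  f'(1.600000) = 14.384000
  x_1 = 1.600000 - 2.353600/14.384000 = 1.436374
Iteration 2:
  f(1.436374) = 0.383921
  f'(1.436374) = 9.853930
  x_2 = 1.436374 - 0.383921/9.853930 = 1.397413
Iteration 3:
  f(1.397413) = 0.018454
  f'(1.397413) = 8.915255
  x_3 = 1.397413 - 0.018454/8.915255 = 1.395343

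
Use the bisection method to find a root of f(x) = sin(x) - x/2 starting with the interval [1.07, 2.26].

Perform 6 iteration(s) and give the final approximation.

f(x) = sin(x) - x/2
Initial interval: [1.07, 2.26]

Iteration 1:
  c_1 = (1.070000 + 2.260000)/2 = 1.665000
  f(c_1) = f(1.665000) = 0.163066
  f(a) × f(c) ≥ 0, new interval: [1.665000, 2.260000]
Iteration 2:
  c_2 = (1.665000 + 2.260000)/2 = 1.962500
  f(c_2) = f(1.962500) = -0.056990
  f(a) × f(c) < 0, new interval: [1.665000, 1.962500]
Iteration 3:
  c_3 = (1.665000 + 1.962500)/2 = 1.813750
  f(c_3) = f(1.813750) = 0.063757
  f(a) × f(c) ≥ 0, new interval: [1.813750, 1.962500]
Iteration 4:
  c_4 = (1.813750 + 1.962500)/2 = 1.888125
  f(c_4) = f(1.888125) = 0.006010
  f(a) × f(c) ≥ 0, new interval: [1.888125, 1.962500]
Iteration 5:
  c_5 = (1.888125 + 1.962500)/2 = 1.925312
  f(c_5) = f(1.925312) = -0.024842
  f(a) × f(c) < 0, new interval: [1.888125, 1.925312]
Iteration 6:
  c_6 = (1.888125 + 1.925312)/2 = 1.906719
  f(c_6) = f(1.906719) = -0.009253
  f(a) × f(c) < 0, new interval: [1.888125, 1.906719]

After 6 iteration(s), the approximation is c_6 = 1.906719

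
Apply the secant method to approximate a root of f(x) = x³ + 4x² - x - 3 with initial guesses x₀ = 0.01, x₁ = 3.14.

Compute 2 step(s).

f(x) = x³ + 4x² - x - 3
x₀ = 0.01, x₁ = 3.14

Secant formula: x_{n+1} = x_n - f(x_n)(x_n - x_{n-1})/(f(x_n) - f(x_{n-1}))

Iteration 1:
  f(0.010000) = -3.009599
  f(3.140000) = 64.257544
  x_2 = 3.140000 - 64.257544×(3.140000 - 0.010000)/(64.257544 - (-3.009599))
       = 0.150039
Iteration 2:
  f(3.140000) = 64.257544
  f(0.150039) = -3.056614
  x_3 = 0.150039 - (-3.056614)×(0.150039 - 3.140000)/(-3.056614 - 64.257544)
       = 0.285808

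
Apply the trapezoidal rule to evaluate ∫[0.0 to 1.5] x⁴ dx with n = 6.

f(x) = x⁴
a = 0.0, b = 1.5, n = 6
h = (b - a)/n = 0.250000

Trapezoidal rule: (h/2)[f(x₀) + 2f(x₁) + 2f(x₂) + ... + f(xₙ)]

x_0 = 0.0000, f(x_0) = 0.000000, coefficient = 1
x_1 = 0.2500, f(x_1) = 0.003906, coefficient = 2
x_2 = 0.5000, f(x_2) = 0.062500, coefficient = 2
x_3 = 0.7500, f(x_3) = 0.316406, coefficient = 2
x_4 = 1.0000, f(x_4) = 1.000000, coefficient = 2
x_5 = 1.2500, f(x_5) = 2.441406, coefficient = 2
x_6 = 1.5000, f(x_6) = 5.062500, coefficient = 1

I ≈ (0.250000/2) × 12.710938 = 1.588867
Exact value: 1.518750
Error: 0.070117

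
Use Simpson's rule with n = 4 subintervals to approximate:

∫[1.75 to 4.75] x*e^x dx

f(x) = x*e^x
a = 1.75, b = 4.75, n = 4
h = (b - a)/n = 0.750000

Simpson's rule: (h/3)[f(x₀) + 4f(x₁) + 2f(x₂) + ... + f(xₙ)]

x_0 = 1.7500, f(x_0) = 10.070555, coefficient = 1
x_1 = 2.5000, f(x_1) = 30.456235, coefficient = 4
x_2 = 3.2500, f(x_2) = 83.818605, coefficient = 2
x_3 = 4.0000, f(x_3) = 218.392600, coefficient = 4
x_4 = 4.7500, f(x_4) = 549.025352, coefficient = 1

I ≈ (0.750000/3) × 1722.128456 = 430.532114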